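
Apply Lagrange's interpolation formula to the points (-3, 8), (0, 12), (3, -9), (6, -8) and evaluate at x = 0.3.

Lagrange interpolation formula:
P(x) = Σ yᵢ × Lᵢ(x)
where Lᵢ(x) = Π_{j≠i} (x - xⱼ)/(xᵢ - xⱼ)

L_0(0.3) = (0.3 - 0)/(-3 - 0) × (0.3 - 3)/(-3 - 3) × (0.3 - 6)/(-3 - 6) = -0.028500
L_1(0.3) = (0.3 - (-3))/(0 - (-3)) × (0.3 - 3)/(0 - 3) × (0.3 - 6)/(0 - 6) = 0.940500
L_2(0.3) = (0.3 - (-3))/(3 - (-3)) × (0.3 - 0)/(3 - 0) × (0.3 - 6)/(3 - 6) = 0.104500
L_3(0.3) = (0.3 - (-3))/(6 - (-3)) × (0.3 - 0)/(6 - 0) × (0.3 - 3)/(6 - 3) = -0.016500

P(0.3) = 8×L_0(0.3) + 12×L_1(0.3) + (-9)×L_2(0.3) + (-8)×L_3(0.3)
P(0.3) = 10.249500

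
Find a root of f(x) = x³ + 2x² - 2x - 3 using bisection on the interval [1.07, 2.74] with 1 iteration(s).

f(x) = x³ + 2x² - 2x - 3
Initial interval: [1.07, 2.74]

Iteration 1:
  c_1 = (1.070000 + 2.740000)/2 = 1.905000
  f(c_1) = f(1.905000) = 7.361343
  f(a) × f(c) < 0, new interval: [1.070000, 1.905000]

After 1 iteration(s), the approximation is c_1 = 1.905000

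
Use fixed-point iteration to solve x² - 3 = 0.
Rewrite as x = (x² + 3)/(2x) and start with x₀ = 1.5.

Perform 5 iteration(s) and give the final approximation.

Equation: x² - 3 = 0
Fixed-point form: x = (x² + 3)/(2x)
x₀ = 1.5

x_1 = g(1.500000) = 1.750000
x_2 = g(1.750000) = 1.732143
x_3 = g(1.732143) = 1.732051
x_4 = g(1.732051) = 1.732051
x_5 = g(1.732051) = 1.732051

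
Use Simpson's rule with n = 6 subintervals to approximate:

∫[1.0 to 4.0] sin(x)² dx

f(x) = sin(x)²
a = 1.0, b = 4.0, n = 6
h = (b - a)/n = 0.500000

Simpson's rule: (h/3)[f(x₀) + 4f(x₁) + 2f(x₂) + ... + f(xₙ)]

x_0 = 1.0000, f(x_0) = 0.708073, coefficient = 1
x_1 = 1.5000, f(x_1) = 0.994996, coefficient = 4
x_2 = 2.0000, f(x_2) = 0.826822, coefficient = 2
x_3 = 2.5000, f(x_3) = 0.358169, coefficient = 4
x_4 = 3.0000, f(x_4) = 0.019915, coefficient = 2
x_5 = 3.5000, f(x_5) = 0.123049, coefficient = 4
x_6 = 4.0000, f(x_6) = 0.572750, coefficient = 1

I ≈ (0.500000/3) × 8.879153 = 1.479859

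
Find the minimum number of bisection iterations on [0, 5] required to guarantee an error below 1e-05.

We need (b-a)/2^n ≤ 1e-05
(5 - 0)/2^n ≤ 1e-05
5/2^n ≤ 1e-05
2^n ≥ 500000
n ≥ log₂(500000) = 18.93
n ≥ 19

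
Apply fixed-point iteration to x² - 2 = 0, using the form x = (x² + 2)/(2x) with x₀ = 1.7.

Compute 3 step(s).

Equation: x² - 2 = 0
Fixed-point form: x = (x² + 2)/(2x)
x₀ = 1.7

x_1 = g(1.700000) = 1.438235
x_2 = g(1.438235) = 1.414414
x_3 = g(1.414414) = 1.414214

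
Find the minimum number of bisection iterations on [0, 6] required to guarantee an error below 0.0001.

We need (b-a)/2^n ≤ 0.0001
(6 - 0)/2^n ≤ 0.0001
6/2^n ≤ 0.0001
2^n ≥ 60000
n ≥ log₂(60000) = 15.87
n ≥ 16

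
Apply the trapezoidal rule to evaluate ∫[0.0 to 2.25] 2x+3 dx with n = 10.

f(x) = 2x+3
a = 0.0, b = 2.25, n = 10
h = (b - a)/n = 0.225000

Trapezoidal rule: (h/2)[f(x₀) + 2f(x₁) + 2f(x₂) + ... + f(xₙ)]

x_0 = 0.0000, f(x_0) = 3.000000, coefficient = 1
x_1 = 0.2250, f(x_1) = 3.450000, coefficient = 2
x_2 = 0.4500, f(x_2) = 3.900000, coefficient = 2
x_3 = 0.6750, f(x_3) = 4.350000, coefficient = 2
x_4 = 0.9000, f(x_4) = 4.800000, coefficient = 2
x_5 = 1.1250, f(x_5) = 5.250000, coefficient = 2
x_6 = 1.3500, f(x_6) = 5.700000, coefficient = 2
x_7 = 1.5750, f(x_7) = 6.150000, coefficient = 2
x_8 = 1.8000, f(x_8) = 6.600000, coefficient = 2
x_9 = 2.0250, f(x_9) = 7.050000, coefficient = 2
x_10 = 2.2500, f(x_10) = 7.500000, coefficient = 1

I ≈ (0.225000/2) × 105.000000 = 11.812500
Exact value: 11.812500
Error: 0.000000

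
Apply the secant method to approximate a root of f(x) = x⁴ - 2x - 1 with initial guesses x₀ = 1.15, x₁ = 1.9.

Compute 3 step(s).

f(x) = x⁴ - 2x - 1
x₀ = 1.15, x₁ = 1.9

Secant formula: x_{n+1} = x_n - f(x_n)(x_n - x_{n-1})/(f(x_n) - f(x_{n-1}))

Iteration 1:
  f(1.150000) = -1.550994
  f(1.900000) = 8.232100
  x_2 = 1.900000 - 8.232100×(1.900000 - 1.150000)/(8.232100 - (-1.550994))
       = 1.268904
Iteration 2:
  f(1.900000) = 8.232100
  f(1.268904) = -0.945332
  x_3 = 1.268904 - (-0.945332)×(1.268904 - 1.900000)/(-0.945332 - 8.232100)
       = 1.333910
Iteration 3:
  f(1.268904) = -0.945332
  f(1.333910) = -0.501852
  x_4 = 1.333910 - (-0.501852)×(1.333910 - 1.268904)/(-0.501852 - (-0.945332))
       = 1.407473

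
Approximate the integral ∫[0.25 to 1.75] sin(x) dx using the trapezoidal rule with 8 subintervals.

f(x) = sin(x)
a = 0.25, b = 1.75, n = 8
h = (b - a)/n = 0.187500

Trapezoidal rule: (h/2)[f(x₀) + 2f(x₁) + 2f(x₂) + ... + f(xₙ)]

x_0 = 0.2500, f(x_0) = 0.247404, coefficient = 1
x_1 = 0.4375, f(x_1) = 0.423676, coefficient = 2
x_2 = 0.6250, f(x_2) = 0.585097, coefficient = 2
x_3 = 0.8125, f(x_3) = 0.726009, coefficient = 2
x_4 = 1.0000, f(x_4) = 0.841471, coefficient = 2
x_5 = 1.1875, f(x_5) = 0.927437, coefficient = 2
x_6 = 1.3750, f(x_6) = 0.980893, coefficient = 2
x_7 = 1.5625, f(x_7) = 0.999966, coefficient = 2
x_8 = 1.7500, f(x_8) = 0.983986, coefficient = 1

I ≈ (0.187500/2) × 12.200487 = 1.143796
Exact value: 1.147158
Error: 0.003363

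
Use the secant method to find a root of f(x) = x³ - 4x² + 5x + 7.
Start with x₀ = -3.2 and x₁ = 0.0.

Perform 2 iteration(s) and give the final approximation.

f(x) = x³ - 4x² + 5x + 7
x₀ = -3.2, x₁ = 0.0

Secant formula: x_{n+1} = x_n - f(x_n)(x_n - x_{n-1})/(f(x_n) - f(x_{n-1}))

Iteration 1:
  f(-3.200000) = -82.728000
  f(0.000000) = 7.000000
  x_2 = 0.000000 - 7.000000×(0.000000 - (-3.200000))/(7.000000 - (-82.728000))
       = -0.249643
Iteration 2:
  f(0.000000) = 7.000000
  f(-0.249643) = 5.486938
  x_3 = -0.249643 - 5.486938×(-0.249643 - 0.000000)/(5.486938 - 7.000000)
       = -1.154945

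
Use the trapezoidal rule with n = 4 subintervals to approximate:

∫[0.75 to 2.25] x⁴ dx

f(x) = x⁴
a = 0.75, b = 2.25, n = 4
h = (b - a)/n = 0.375000

Trapezoidal rule: (h/2)[f(x₀) + 2f(x₁) + 2f(x₂) + ... + f(xₙ)]

x_0 = 0.7500, f(x_0) = 0.316406, coefficient = 1
x_1 = 1.1250, f(x_1) = 1.601807, coefficient = 2
x_2 = 1.5000, f(x_2) = 5.062500, coefficient = 2
x_3 = 1.8750, f(x_3) = 12.359619, coefficient = 2
x_4 = 2.2500, f(x_4) = 25.628906, coefficient = 1

I ≈ (0.375000/2) × 63.993164 = 11.998718
Exact value: 11.485547
Error: 0.513171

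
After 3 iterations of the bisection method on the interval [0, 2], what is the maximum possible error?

Bisection error bound: |error| ≤ (b-a)/2^n
|error| ≤ (2 - 0)/2^3 = 2/2^3
|error| ≤ 0.2500000000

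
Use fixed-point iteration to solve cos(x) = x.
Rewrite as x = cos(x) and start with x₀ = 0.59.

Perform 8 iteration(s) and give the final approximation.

Equation: cos(x) = x
Fixed-point form: x = cos(x)
x₀ = 0.59

x_1 = g(0.590000) = 0.830941
x_2 = g(0.830941) = 0.674181
x_3 = g(0.674181) = 0.781218
x_4 = g(0.781218) = 0.710056
x_5 = g(0.710056) = 0.758325
x_6 = g(0.758325) = 0.725989
x_7 = g(0.725989) = 0.747843
x_8 = g(0.747843) = 0.733157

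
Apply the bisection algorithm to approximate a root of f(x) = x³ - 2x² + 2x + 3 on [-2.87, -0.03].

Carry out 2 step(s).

f(x) = x³ - 2x² + 2x + 3
Initial interval: [-2.87, -0.03]

Iteration 1:
  c_1 = (-2.870000 + (-0.030000))/2 = -1.450000
  f(c_1) = f(-1.450000) = -7.153625
  f(a) × f(c) ≥ 0, new interval: [-1.450000, -0.030000]
Iteration 2:
  c_2 = (-1.450000 + (-0.030000))/2 = -0.740000
  f(c_2) = f(-0.740000) = 0.019576
  f(a) × f(c) < 0, new interval: [-1.450000, -0.740000]

After 2 iteration(s), the approximation is c_2 = -0.740000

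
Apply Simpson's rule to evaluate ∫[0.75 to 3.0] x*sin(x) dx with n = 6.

f(x) = x*sin(x)
a = 0.75, b = 3.0, n = 6
h = (b - a)/n = 0.375000

Simpson's rule: (h/3)[f(x₀) + 4f(x₁) + 2f(x₂) + ... + f(xₙ)]

x_0 = 0.7500, f(x_0) = 0.511229, coefficient = 1
x_1 = 1.1250, f(x_1) = 1.015051, coefficient = 4
x_2 = 1.5000, f(x_2) = 1.496242, coefficient = 2
x_3 = 1.8750, f(x_3) = 1.788911, coefficient = 4
x_4 = 2.2500, f(x_4) = 1.750665, coefficient = 2
x_5 = 2.6250, f(x_5) = 1.296541, coefficient = 4
x_6 = 3.0000, f(x_6) = 0.423360, coefficient = 1

I ≈ (0.375000/3) × 23.830414 = 2.978802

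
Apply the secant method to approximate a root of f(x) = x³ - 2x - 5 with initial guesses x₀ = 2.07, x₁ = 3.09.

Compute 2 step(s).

f(x) = x³ - 2x - 5
x₀ = 2.07, x₁ = 3.09

Secant formula: x_{n+1} = x_n - f(x_n)(x_n - x_{n-1})/(f(x_n) - f(x_{n-1}))

Iteration 1:
  f(2.070000) = -0.270257
  f(3.090000) = 18.323629
  x_2 = 3.090000 - 18.323629×(3.090000 - 2.070000)/(18.323629 - (-0.270257))
       = 2.084825
Iteration 2:
  f(3.090000) = 18.323629
  f(2.084825) = -0.107963
  x_3 = 2.084825 - (-0.107963)×(2.084825 - 3.090000)/(-0.107963 - 18.323629)
       = 2.090713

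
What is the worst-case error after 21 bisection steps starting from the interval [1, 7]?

Bisection error bound: |error| ≤ (b-a)/2^n
|error| ≤ (7 - 1)/2^21 = 6/2^21
|error| ≤ 0.0000028610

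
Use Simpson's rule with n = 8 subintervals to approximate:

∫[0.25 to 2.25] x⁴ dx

f(x) = x⁴
a = 0.25, b = 2.25, n = 8
h = (b - a)/n = 0.250000

Simpson's rule: (h/3)[f(x₀) + 4f(x₁) + 2f(x₂) + ... + f(xₙ)]

x_0 = 0.2500, f(x_0) = 0.003906, coefficient = 1
x_1 = 0.5000, f(x_1) = 0.062500, coefficient = 4
x_2 = 0.7500, f(x_2) = 0.316406, coefficient = 2
x_3 = 1.0000, f(x_3) = 1.000000, coefficient = 4
x_4 = 1.2500, f(x_4) = 2.441406, coefficient = 2
x_5 = 1.5000, f(x_5) = 5.062500, coefficient = 4
x_6 = 1.7500, f(x_6) = 9.378906, coefficient = 2
x_7 = 2.0000, f(x_7) = 16.000000, coefficient = 4
x_8 = 2.2500, f(x_8) = 25.628906, coefficient = 1

I ≈ (0.250000/3) × 138.406250 = 11.533854
Exact value: 11.532812
Error: 0.001042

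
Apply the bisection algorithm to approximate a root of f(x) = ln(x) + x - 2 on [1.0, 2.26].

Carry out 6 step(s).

f(x) = ln(x) + x - 2
Initial interval: [1.0, 2.26]

Iteration 1:
  c_1 = (1.000000 + 2.260000)/2 = 1.630000
  f(c_1) = f(1.630000) = 0.118580
  f(a) × f(c) < 0, new interval: [1.000000, 1.630000]
Iteration 2:
  c_2 = (1.000000 + 1.630000)/2 = 1.315000
  f(c_2) = f(1.315000) = -0.411163
  f(a) × f(c) ≥ 0, new interval: [1.315000, 1.630000]
Iteration 3:
  c_3 = (1.315000 + 1.630000)/2 = 1.472500
  f(c_3) = f(1.472500) = -0.140538
  f(a) × f(c) ≥ 0, new interval: [1.472500, 1.630000]
Iteration 4:
  c_4 = (1.472500 + 1.630000)/2 = 1.551250
  f(c_4) = f(1.551250) = -0.009689
  f(a) × f(c) ≥ 0, new interval: [1.551250, 1.630000]
Iteration 5:
  c_5 = (1.551250 + 1.630000)/2 = 1.590625
  f(c_5) = f(1.590625) = 0.054752
  f(a) × f(c) < 0, new interval: [1.551250, 1.590625]
Iteration 6:
  c_6 = (1.551250 + 1.590625)/2 = 1.570937
  f(c_6) = f(1.570937) = 0.022610
  f(a) × f(c) < 0, new interval: [1.551250, 1.570937]

After 6 iteration(s), the approximation is c_6 = 1.570937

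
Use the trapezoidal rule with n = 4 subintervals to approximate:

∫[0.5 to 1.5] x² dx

f(x) = x²
a = 0.5, b = 1.5, n = 4
h = (b - a)/n = 0.250000

Trapezoidal rule: (h/2)[f(x₀) + 2f(x₁) + 2f(x₂) + ... + f(xₙ)]

x_0 = 0.5000, f(x_0) = 0.250000, coefficient = 1
x_1 = 0.7500, f(x_1) = 0.562500, coefficient = 2
x_2 = 1.0000, f(x_2) = 1.000000, coefficient = 2
x_3 = 1.2500, f(x_3) = 1.562500, coefficient = 2
x_4 = 1.5000, f(x_4) = 2.250000, coefficient = 1

I ≈ (0.250000/2) × 8.750000 = 1.093750
Exact value: 1.083333
Error: 0.010417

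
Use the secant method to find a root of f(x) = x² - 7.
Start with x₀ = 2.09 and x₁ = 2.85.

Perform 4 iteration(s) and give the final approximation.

f(x) = x² - 7
x₀ = 2.09, x₁ = 2.85

Secant formula: x_{n+1} = x_n - f(x_n)(x_n - x_{n-1})/(f(x_n) - f(x_{n-1}))

Iteration 1:
  f(2.090000) = -2.631900
  f(2.850000) = 1.122500
  x_2 = 2.850000 - 1.122500×(2.850000 - 2.090000)/(1.122500 - (-2.631900))
       = 2.622773
Iteration 2:
  f(2.850000) = 1.122500
  f(2.622773) = -0.121060
  x_3 = 2.622773 - (-0.121060)×(2.622773 - 2.850000)/(-0.121060 - 1.122500)
       = 2.644894
Iteration 3:
  f(2.622773) = -0.121060
  f(2.644894) = -0.004537
  x_4 = 2.644894 - (-0.004537)×(2.644894 - 2.622773)/(-0.004537 - (-0.121060))
       = 2.645755
Iteration 4:
  f(2.644894) = -0.004537
  f(2.645755) = 0.000020
  x_5 = 2.645755 - 0.000020×(2.645755 - 2.644894)/(0.000020 - (-0.004537))
       = 2.645751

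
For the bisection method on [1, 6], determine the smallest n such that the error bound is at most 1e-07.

We need (b-a)/2^n ≤ 1e-07
(6 - 1)/2^n ≤ 1e-07
5/2^n ≤ 1e-07
2^n ≥ 50000000
n ≥ log₂(50000000) = 25.58
n ≥ 26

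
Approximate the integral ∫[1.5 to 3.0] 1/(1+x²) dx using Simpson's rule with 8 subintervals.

f(x) = 1/(1+x²)
a = 1.5, b = 3.0, n = 8
h = (b - a)/n = 0.187500

Simpson's rule: (h/3)[f(x₀) + 4f(x₁) + 2f(x₂) + ... + f(xₙ)]

x_0 = 1.5000, f(x_0) = 0.307692, coefficient = 1
x_1 = 1.6875, f(x_1) = 0.259898, coefficient = 4
x_2 = 1.8750, f(x_2) = 0.221453, coefficient = 2
x_3 = 2.0625, f(x_3) = 0.190335, coefficient = 4
x_4 = 2.2500, f(x_4) = 0.164948, coefficient = 2
x_5 = 2.4375, f(x_5) = 0.144063, coefficient = 4
x_6 = 2.6250, f(x_6) = 0.126733, coefficient = 2
x_7 = 2.8125, f(x_7) = 0.112231, coefficient = 4
x_8 = 3.0000, f(x_8) = 0.100000, coefficient = 1

I ≈ (0.187500/3) × 4.260071 = 0.266254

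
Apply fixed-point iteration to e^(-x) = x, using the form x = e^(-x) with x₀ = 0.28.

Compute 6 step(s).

Equation: e^(-x) = x
Fixed-point form: x = e^(-x)
x₀ = 0.28

x_1 = g(0.280000) = 0.755784
x_2 = g(0.755784) = 0.469642
x_3 = g(0.469642) = 0.625226
x_4 = g(0.625226) = 0.535141
x_5 = g(0.535141) = 0.585587
x_6 = g(0.585587) = 0.556779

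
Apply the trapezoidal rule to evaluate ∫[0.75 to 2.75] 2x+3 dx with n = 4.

f(x) = 2x+3
a = 0.75, b = 2.75, n = 4
h = (b - a)/n = 0.500000

Trapezoidal rule: (h/2)[f(x₀) + 2f(x₁) + 2f(x₂) + ... + f(xₙ)]

x_0 = 0.7500, f(x_0) = 4.500000, coefficient = 1
x_1 = 1.2500, f(x_1) = 5.500000, coefficient = 2
x_2 = 1.7500, f(x_2) = 6.500000, coefficient = 2
x_3 = 2.2500, f(x_3) = 7.500000, coefficient = 2
x_4 = 2.7500, f(x_4) = 8.500000, coefficient = 1

I ≈ (0.500000/2) × 52.000000 = 13.000000
Exact value: 13.000000
Error: 0.000000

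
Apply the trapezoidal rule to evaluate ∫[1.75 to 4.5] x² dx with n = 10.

f(x) = x²
a = 1.75, b = 4.5, n = 10
h = (b - a)/n = 0.275000

Trapezoidal rule: (h/2)[f(x₀) + 2f(x₁) + 2f(x₂) + ... + f(xₙ)]

x_0 = 1.7500, f(x_0) = 3.062500, coefficient = 1
x_1 = 2.0250, f(x_1) = 4.100625, coefficient = 2
x_2 = 2.3000, f(x_2) = 5.290000, coefficient = 2
x_3 = 2.5750, f(x_3) = 6.630625, coefficient = 2
x_4 = 2.8500, f(x_4) = 8.122500, coefficient = 2
x_5 = 3.1250, f(x_5) = 9.765625, coefficient = 2
x_6 = 3.4000, f(x_6) = 11.560000, coefficient = 2
x_7 = 3.6750, f(x_7) = 13.505625, coefficient = 2
x_8 = 3.9500, f(x_8) = 15.602500, coefficient = 2
x_9 = 4.2250, f(x_9) = 17.850625, coefficient = 2
x_10 = 4.5000, f(x_10) = 20.250000, coefficient = 1

I ≈ (0.275000/2) × 208.168750 = 28.623203
Exact value: 28.588542
Error: 0.034661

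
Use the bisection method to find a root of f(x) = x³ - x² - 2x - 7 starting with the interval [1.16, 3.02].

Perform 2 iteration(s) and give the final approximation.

f(x) = x³ - x² - 2x - 7
Initial interval: [1.16, 3.02]

Iteration 1:
  c_1 = (1.160000 + 3.020000)/2 = 2.090000
  f(c_1) = f(2.090000) = -6.418771
  f(a) × f(c) ≥ 0, new interval: [2.090000, 3.020000]
Iteration 2:
  c_2 = (2.090000 + 3.020000)/2 = 2.555000
  f(c_2) = f(2.555000) = -1.958921
  f(a) × f(c) ≥ 0, new interval: [2.555000, 3.020000]

After 2 iteration(s), the approximation is c_2 = 2.555000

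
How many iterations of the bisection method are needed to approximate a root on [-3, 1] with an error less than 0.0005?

We need (b-a)/2^n ≤ 0.0005
(1 - (-3))/2^n ≤ 0.0005
4/2^n ≤ 0.0005
2^n ≥ 8000
n ≥ log₂(8000) = 12.97
n ≥ 13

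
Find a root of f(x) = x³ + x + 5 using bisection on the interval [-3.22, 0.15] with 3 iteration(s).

f(x) = x³ + x + 5
Initial interval: [-3.22, 0.15]

Iteration 1:
  c_1 = (-3.220000 + 0.150000)/2 = -1.535000
  f(c_1) = f(-1.535000) = -0.151805
  f(a) × f(c) ≥ 0, new interval: [-1.535000, 0.150000]
Iteration 2:
  c_2 = (-1.535000 + 0.150000)/2 = -0.692500
  f(c_2) = f(-0.692500) = 3.975407
  f(a) × f(c) < 0, new interval: [-1.535000, -0.692500]
Iteration 3:
  c_3 = (-1.535000 + (-0.692500))/2 = -1.113750
  f(c_3) = f(-1.113750) = 2.504711
  f(a) × f(c) < 0, new interval: [-1.535000, -1.113750]

After 3 iteration(s), the approximation is c_3 = -1.113750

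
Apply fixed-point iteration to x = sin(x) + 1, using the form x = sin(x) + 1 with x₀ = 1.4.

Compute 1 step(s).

Equation: x = sin(x) + 1
Fixed-point form: x = sin(x) + 1
x₀ = 1.4

x_1 = g(1.400000) = 1.985450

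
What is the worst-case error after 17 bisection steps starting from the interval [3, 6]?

Bisection error bound: |error| ≤ (b-a)/2^n
|error| ≤ (6 - 3)/2^17 = 3/2^17
|error| ≤ 0.0000228882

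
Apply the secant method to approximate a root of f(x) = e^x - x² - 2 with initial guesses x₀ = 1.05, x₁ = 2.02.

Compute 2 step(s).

f(x) = e^x - x² - 2
x₀ = 1.05, x₁ = 2.02

Secant formula: x_{n+1} = x_n - f(x_n)(x_n - x_{n-1})/(f(x_n) - f(x_{n-1}))

Iteration 1:
  f(1.050000) = -0.244849
  f(2.020000) = 1.457925
  x_2 = 2.020000 - 1.457925×(2.020000 - 1.050000)/(1.457925 - (-0.244849))
       = 1.189480
Iteration 2:
  f(2.020000) = 1.457925
  f(1.189480) = -0.129490
  x_3 = 1.189480 - (-0.129490)×(1.189480 - 2.020000)/(-0.129490 - 1.457925)
       = 1.257228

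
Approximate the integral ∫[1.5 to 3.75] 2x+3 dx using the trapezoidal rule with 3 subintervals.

f(x) = 2x+3
a = 1.5, b = 3.75, n = 3
h = (b - a)/n = 0.750000

Trapezoidal rule: (h/2)[f(x₀) + 2f(x₁) + 2f(x₂) + ... + f(xₙ)]

x_0 = 1.5000, f(x_0) = 6.000000, coefficient = 1
x_1 = 2.2500, f(x_1) = 7.500000, coefficient = 2
x_2 = 3.0000, f(x_2) = 9.000000, coefficient = 2
x_3 = 3.7500, f(x_3) = 10.500000, coefficient = 1

I ≈ (0.750000/2) × 49.500000 = 18.562500
Exact value: 18.562500
Error: 0.000000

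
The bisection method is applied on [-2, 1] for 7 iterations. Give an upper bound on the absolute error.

Bisection error bound: |error| ≤ (b-a)/2^n
|error| ≤ (1 - (-2))/2^7 = 3/2^7
|error| ≤ 0.0234375000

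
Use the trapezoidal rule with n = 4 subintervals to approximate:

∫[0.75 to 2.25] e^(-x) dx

f(x) = e^(-x)
a = 0.75, b = 2.25, n = 4
h = (b - a)/n = 0.375000

Trapezoidal rule: (h/2)[f(x₀) + 2f(x₁) + 2f(x₂) + ... + f(xₙ)]

x_0 = 0.7500, f(x_0) = 0.472367, coefficient = 1
x_1 = 1.1250, f(x_1) = 0.324652, coefficient = 2
x_2 = 1.5000, f(x_2) = 0.223130, coefficient = 2
x_3 = 1.8750, f(x_3) = 0.153355, coefficient = 2
x_4 = 2.2500, f(x_4) = 0.105399, coefficient = 1

I ≈ (0.375000/2) × 1.980041 = 0.371258
Exact value: 0.366967
Error: 0.004290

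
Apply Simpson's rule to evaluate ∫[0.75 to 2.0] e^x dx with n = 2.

f(x) = e^x
a = 0.75, b = 2.0, n = 2
h = (b - a)/n = 0.625000

Simpson's rule: (h/3)[f(x₀) + 4f(x₁) + 2f(x₂) + ... + f(xₙ)]

x_0 = 0.7500, f(x_0) = 2.117000, coefficient = 1
x_1 = 1.3750, f(x_1) = 3.955077, coefficient = 4
x_2 = 2.0000, f(x_2) = 7.389056, coefficient = 1

I ≈ (0.625000/3) × 25.326363 = 5.276326
Exact value: 5.272056
Error: 0.004270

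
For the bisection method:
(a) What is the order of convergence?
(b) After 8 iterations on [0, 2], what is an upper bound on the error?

(a) Bisection has linear (order 1) convergence; the error is halved each step.

(b) Error bound = (b-a)/2^n = (2 - 0)/2^{8}
    = 2/2^{8}

(a) 1 (linear); (b) error ≤ 7.81e-03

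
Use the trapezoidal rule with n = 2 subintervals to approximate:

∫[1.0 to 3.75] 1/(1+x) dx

f(x) = 1/(1+x)
a = 1.0, b = 3.75, n = 2
h = (b - a)/n = 1.375000

Trapezoidal rule: (h/2)[f(x₀) + 2f(x₁) + 2f(x₂) + ... + f(xₙ)]

x_0 = 1.0000, f(x_0) = 0.500000, coefficient = 1
x_1 = 2.3750, f(x_1) = 0.296296, coefficient = 2
x_2 = 3.7500, f(x_2) = 0.210526, coefficient = 1

I ≈ (1.375000/2) × 1.303119 = 0.895894
Exact value: 0.864997
Error: 0.030897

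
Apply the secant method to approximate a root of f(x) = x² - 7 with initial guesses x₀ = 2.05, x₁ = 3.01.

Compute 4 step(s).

f(x) = x² - 7
x₀ = 2.05, x₁ = 3.01

Secant formula: x_{n+1} = x_n - f(x_n)(x_n - x_{n-1})/(f(x_n) - f(x_{n-1}))

Iteration 1:
  f(2.050000) = -2.797500
  f(3.010000) = 2.060100
  x_2 = 3.010000 - 2.060100×(3.010000 - 2.050000)/(2.060100 - (-2.797500))
       = 2.602866
Iteration 2:
  f(3.010000) = 2.060100
  f(2.602866) = -0.225091
  x_3 = 2.602866 - (-0.225091)×(2.602866 - 3.010000)/(-0.225091 - 2.060100)
       = 2.642968
Iteration 3:
  f(2.602866) = -0.225091
  f(2.642968) = -0.014719
  x_4 = 2.642968 - (-0.014719)×(2.642968 - 2.602866)/(-0.014719 - (-0.225091))
       = 2.645774
Iteration 4:
  f(2.642968) = -0.014719
  f(2.645774) = 0.000120
  x_5 = 2.645774 - 0.000120×(2.645774 - 2.642968)/(0.000120 - (-0.014719))
       = 2.645751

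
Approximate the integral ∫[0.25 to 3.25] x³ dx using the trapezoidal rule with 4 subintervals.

f(x) = x³
a = 0.25, b = 3.25, n = 4
h = (b - a)/n = 0.750000

Trapezoidal rule: (h/2)[f(x₀) + 2f(x₁) + 2f(x₂) + ... + f(xₙ)]

x_0 = 0.2500, f(x_0) = 0.015625, coefficient = 1
x_1 = 1.0000, f(x_1) = 1.000000, coefficient = 2
x_2 = 1.7500, f(x_2) = 5.359375, coefficient = 2
x_3 = 2.5000, f(x_3) = 15.625000, coefficient = 2
x_4 = 3.2500, f(x_4) = 34.328125, coefficient = 1

I ≈ (0.750000/2) × 78.312500 = 29.367188
Exact value: 27.890625
Error: 1.476562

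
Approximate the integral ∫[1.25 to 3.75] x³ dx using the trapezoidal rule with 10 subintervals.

f(x) = x³
a = 1.25, b = 3.75, n = 10
h = (b - a)/n = 0.250000

Trapezoidal rule: (h/2)[f(x₀) + 2f(x₁) + 2f(x₂) + ... + f(xₙ)]

x_0 = 1.2500, f(x_0) = 1.953125, coefficient = 1
x_1 = 1.5000, f(x_1) = 3.375000, coefficient = 2
x_2 = 1.7500, f(x_2) = 5.359375, coefficient = 2
x_3 = 2.0000, f(x_3) = 8.000000, coefficient = 2
x_4 = 2.2500, f(x_4) = 11.390625, coefficient = 2
x_5 = 2.5000, f(x_5) = 15.625000, coefficient = 2
x_6 = 2.7500, f(x_6) = 20.796875, coefficient = 2
x_7 = 3.0000, f(x_7) = 27.000000, coefficient = 2
x_8 = 3.2500, f(x_8) = 34.328125, coefficient = 2
x_9 = 3.5000, f(x_9) = 42.875000, coefficient = 2
x_10 = 3.7500, f(x_10) = 52.734375, coefficient = 1

I ≈ (0.250000/2) × 392.187500 = 49.023438
Exact value: 48.828125
Error: 0.195312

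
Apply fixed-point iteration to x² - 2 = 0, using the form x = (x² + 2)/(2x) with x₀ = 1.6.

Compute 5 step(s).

Equation: x² - 2 = 0
Fixed-point form: x = (x² + 2)/(2x)
x₀ = 1.6

x_1 = g(1.600000) = 1.425000
x_2 = g(1.425000) = 1.414254
x_3 = g(1.414254) = 1.414214
x_4 = g(1.414214) = 1.414214
x_5 = g(1.414214) = 1.414214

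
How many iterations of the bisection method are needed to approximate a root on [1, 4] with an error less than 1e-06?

We need (b-a)/2^n ≤ 1e-06
(4 - 1)/2^n ≤ 1e-06
3/2^n ≤ 1e-06
2^n ≥ 3000000
n ≥ log₂(3000000) = 21.52
n ≥ 22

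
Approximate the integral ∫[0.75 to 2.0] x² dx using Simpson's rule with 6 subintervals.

f(x) = x²
a = 0.75, b = 2.0, n = 6
h = (b - a)/n = 0.208333

Simpson's rule: (h/3)[f(x₀) + 4f(x₁) + 2f(x₂) + ... + f(xₙ)]

x_0 = 0.7500, f(x_0) = 0.562500, coefficient = 1
x_1 = 0.9583, f(x_1) = 0.918403, coefficient = 4
x_2 = 1.1667, f(x_2) = 1.361111, coefficient = 2
x_3 = 1.3750, f(x_3) = 1.890625, coefficient = 4
x_4 = 1.5833, f(x_4) = 2.506944, coefficient = 2
x_5 = 1.7917, f(x_5) = 3.210069, coefficient = 4
x_6 = 2.0000, f(x_6) = 4.000000, coefficient = 1

I ≈ (0.208333/3) × 36.375000 = 2.526042
Exact value: 2.526042
Error: 0.000000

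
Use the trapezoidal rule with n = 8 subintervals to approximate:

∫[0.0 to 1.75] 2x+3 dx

f(x) = 2x+3
a = 0.0, b = 1.75, n = 8
h = (b - a)/n = 0.218750

Trapezoidal rule: (h/2)[f(x₀) + 2f(x₁) + 2f(x₂) + ... + f(xₙ)]

x_0 = 0.0000, f(x_0) = 3.000000, coefficient = 1
x_1 = 0.2188, f(x_1) = 3.437500, coefficient = 2
x_2 = 0.4375, f(x_2) = 3.875000, coefficient = 2
x_3 = 0.6562, f(x_3) = 4.312500, coefficient = 2
x_4 = 0.8750, f(x_4) = 4.750000, coefficient = 2
x_5 = 1.0938, f(x_5) = 5.187500, coefficient = 2
x_6 = 1.3125, f(x_6) = 5.625000, coefficient = 2
x_7 = 1.5312, f(x_7) = 6.062500, coefficient = 2
x_8 = 1.7500, f(x_8) = 6.500000, coefficient = 1

I ≈ (0.218750/2) × 76.000000 = 8.312500
Exact value: 8.312500
Error: 0.000000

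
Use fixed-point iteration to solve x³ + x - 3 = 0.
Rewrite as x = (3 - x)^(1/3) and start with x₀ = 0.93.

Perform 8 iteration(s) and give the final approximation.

Equation: x³ + x - 3 = 0
Fixed-point form: x = (3 - x)^(1/3)
x₀ = 0.93

x_1 = g(0.930000) = 1.274452
x_2 = g(1.274452) = 1.199432
x_3 = g(1.199432) = 1.216568
x_4 = g(1.216568) = 1.212697
x_5 = g(1.212697) = 1.213574
x_6 = g(1.213574) = 1.213375
x_7 = g(1.213375) = 1.213420
x_8 = g(1.213420) = 1.213410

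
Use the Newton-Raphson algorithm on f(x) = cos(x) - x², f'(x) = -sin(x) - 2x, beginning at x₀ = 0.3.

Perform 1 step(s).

f(x) = cos(x) - x²
f'(x) = -sin(x) - 2x
x₀ = 0.3

Newton-Raphson formula: x_{n+1} = x_n - f(x_n)/f'(x_n)

Iteration 1:
  f(0.300000) = 0.865336
  f'(0.300000) = -0.895520
  x_1 = 0.300000 - 0.865336/(-0.895520) = 1.266295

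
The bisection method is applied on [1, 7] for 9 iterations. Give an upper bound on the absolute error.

Bisection error bound: |error| ≤ (b-a)/2^n
|error| ≤ (7 - 1)/2^9 = 6/2^9
|error| ≤ 0.0117187500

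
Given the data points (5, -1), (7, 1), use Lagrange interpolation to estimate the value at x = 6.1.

Lagrange interpolation formula:
P(x) = Σ yᵢ × Lᵢ(x)
where Lᵢ(x) = Π_{j≠i} (x - xⱼ)/(xᵢ - xⱼ)

L_0(6.1) = (6.1 - 7)/(5 - 7) = 0.450000
L_1(6.1) = (6.1 - 5)/(7 - 5) = 0.550000

P(6.1) = (-1)×L_0(6.1) + 1×L_1(6.1)
P(6.1) = 0.100000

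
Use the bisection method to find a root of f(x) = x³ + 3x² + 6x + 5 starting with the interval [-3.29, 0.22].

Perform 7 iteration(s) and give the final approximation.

f(x) = x³ + 3x² + 6x + 5
Initial interval: [-3.29, 0.22]

Iteration 1:
  c_1 = (-3.290000 + 0.220000)/2 = -1.535000
  f(c_1) = f(-1.535000) = -0.758130
  f(a) × f(c) ≥ 0, new interval: [-1.535000, 0.220000]
Iteration 2:
  c_2 = (-1.535000 + 0.220000)/2 = -0.657500
  f(c_2) = f(-0.657500) = 2.067677
  f(a) × f(c) < 0, new interval: [-1.535000, -0.657500]
Iteration 3:
  c_3 = (-1.535000 + (-0.657500))/2 = -1.096250
  f(c_3) = f(-1.096250) = 0.710358
  f(a) × f(c) < 0, new interval: [-1.535000, -1.096250]
Iteration 4:
  c_4 = (-1.535000 + (-1.096250))/2 = -1.315625
  f(c_4) = f(-1.315625) = 0.021683
  f(a) × f(c) < 0, new interval: [-1.535000, -1.315625]
Iteration 5:
  c_5 = (-1.535000 + (-1.315625))/2 = -1.425312
  f(c_5) = f(-1.425312) = -0.352873
  f(a) × f(c) ≥ 0, new interval: [-1.425312, -1.315625]
Iteration 6:
  c_6 = (-1.425312 + (-1.315625))/2 = -1.370469
  f(c_6) = f(-1.370469) = -0.162252
  f(a) × f(c) ≥ 0, new interval: [-1.370469, -1.315625]
Iteration 7:
  c_7 = (-1.370469 + (-1.315625))/2 = -1.343047
  f(c_7) = f(-1.343047) = -0.069511
  f(a) × f(c) ≥ 0, new interval: [-1.343047, -1.315625]

After 7 iteration(s), the approximation is c_7 = -1.343047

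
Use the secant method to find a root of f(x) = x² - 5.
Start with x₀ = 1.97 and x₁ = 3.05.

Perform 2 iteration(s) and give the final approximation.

f(x) = x² - 5
x₀ = 1.97, x₁ = 3.05

Secant formula: x_{n+1} = x_n - f(x_n)(x_n - x_{n-1})/(f(x_n) - f(x_{n-1}))

Iteration 1:
  f(1.970000) = -1.119100
  f(3.050000) = 4.302500
  x_2 = 3.050000 - 4.302500×(3.050000 - 1.970000)/(4.302500 - (-1.119100))
       = 2.192928
Iteration 2:
  f(3.050000) = 4.302500
  f(2.192928) = -0.191066
  x_3 = 2.192928 - (-0.191066)×(2.192928 - 3.050000)/(-0.191066 - 4.302500)
       = 2.229371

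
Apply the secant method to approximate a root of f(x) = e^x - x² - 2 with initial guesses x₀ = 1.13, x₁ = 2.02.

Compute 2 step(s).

f(x) = e^x - x² - 2
x₀ = 1.13, x₁ = 2.02

Secant formula: x_{n+1} = x_n - f(x_n)(x_n - x_{n-1})/(f(x_n) - f(x_{n-1}))

Iteration 1:
  f(1.130000) = -0.181243
  f(2.020000) = 1.457925
  x_2 = 2.020000 - 1.457925×(2.020000 - 1.130000)/(1.457925 - (-0.181243))
       = 1.228408
Iteration 2:
  f(2.020000) = 1.457925
  f(1.228408) = -0.093199
  x_3 = 1.228408 - (-0.093199)×(1.228408 - 2.020000)/(-0.093199 - 1.457925)
       = 1.275970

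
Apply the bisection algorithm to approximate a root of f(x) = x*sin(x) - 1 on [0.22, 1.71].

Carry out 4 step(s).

f(x) = x*sin(x) - 1
Initial interval: [0.22, 1.71]

Iteration 1:
  c_1 = (0.220000 + 1.710000)/2 = 0.965000
  f(c_1) = f(0.965000) = -0.206723
  f(a) × f(c) ≥ 0, new interval: [0.965000, 1.710000]
Iteration 2:
  c_2 = (0.965000 + 1.710000)/2 = 1.337500
  f(c_2) = f(1.337500) = 0.301267
  f(a) × f(c) < 0, new interval: [0.965000, 1.337500]
Iteration 3:
  c_3 = (0.965000 + 1.337500)/2 = 1.151250
  f(c_3) = f(1.151250) = 0.051407
  f(a) × f(c) < 0, new interval: [0.965000, 1.151250]
Iteration 4:
  c_4 = (0.965000 + 1.151250)/2 = 1.058125
  f(c_4) = f(1.058125) = -0.077910
  f(a) × f(c) ≥ 0, new interval: [1.058125, 1.151250]

After 4 iteration(s), the approximation is c_4 = 1.058125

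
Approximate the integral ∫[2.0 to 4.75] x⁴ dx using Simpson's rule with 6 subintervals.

f(x) = x⁴
a = 2.0, b = 4.75, n = 6
h = (b - a)/n = 0.458333

Simpson's rule: (h/3)[f(x₀) + 4f(x₁) + 2f(x₂) + ... + f(xₙ)]

x_0 = 2.0000, f(x_0) = 16.000000, coefficient = 1
x_1 = 2.4583, f(x_1) = 36.522717, coefficient = 4
x_2 = 2.9167, f(x_2) = 72.368104, coefficient = 2
x_3 = 3.3750, f(x_3) = 129.746338, coefficient = 4
x_4 = 3.8333, f(x_4) = 215.926698, coefficient = 2
x_5 = 4.2917, f(x_5) = 339.237561, coefficient = 4
x_6 = 4.7500, f(x_6) = 509.066406, coefficient = 1

I ≈ (0.458333/3) × 3123.682473 = 477.229267
Exact value: 477.213086
Error: 0.016181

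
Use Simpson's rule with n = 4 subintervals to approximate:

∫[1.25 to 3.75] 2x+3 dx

f(x) = 2x+3
a = 1.25, b = 3.75, n = 4
h = (b - a)/n = 0.625000

Simpson's rule: (h/3)[f(x₀) + 4f(x₁) + 2f(x₂) + ... + f(xₙ)]

x_0 = 1.2500, f(x_0) = 5.500000, coefficient = 1
x_1 = 1.8750, f(x_1) = 6.750000, coefficient = 4
x_2 = 2.5000, f(x_2) = 8.000000, coefficient = 2
x_3 = 3.1250, f(x_3) = 9.250000, coefficient = 4
x_4 = 3.7500, f(x_4) = 10.500000, coefficient = 1

I ≈ (0.625000/3) × 96.000000 = 20.000000
Exact value: 20.000000
Error: 0.000000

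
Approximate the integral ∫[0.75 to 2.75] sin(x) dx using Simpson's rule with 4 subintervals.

f(x) = sin(x)
a = 0.75, b = 2.75, n = 4
h = (b - a)/n = 0.500000

Simpson's rule: (h/3)[f(x₀) + 4f(x₁) + 2f(x₂) + ... + f(xₙ)]

x_0 = 0.7500, f(x_0) = 0.681639, coefficient = 1
x_1 = 1.2500, f(x_1) = 0.948985, coefficient = 4
x_2 = 1.7500, f(x_2) = 0.983986, coefficient = 2
x_3 = 2.2500, f(x_3) = 0.778073, coefficient = 4
x_4 = 2.7500, f(x_4) = 0.381661, coefficient = 1

I ≈ (0.500000/3) × 9.939503 = 1.656584
Exact value: 1.655991
Error: 0.000593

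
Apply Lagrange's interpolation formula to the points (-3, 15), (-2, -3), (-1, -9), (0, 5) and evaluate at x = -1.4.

Lagrange interpolation formula:
P(x) = Σ yᵢ × Lᵢ(x)
where Lᵢ(x) = Π_{j≠i} (x - xⱼ)/(xᵢ - xⱼ)

L_0(-1.4) = (-1.4 - (-2))/(-3 - (-2)) × (-1.4 - (-1))/(-3 - (-1)) × (-1.4 - 0)/(-3 - 0) = -0.056000
L_1(-1.4) = (-1.4 - (-3))/(-2 - (-3)) × (-1.4 - (-1))/(-2 - (-1)) × (-1.4 - 0)/(-2 - 0) = 0.448000
L_2(-1.4) = (-1.4 - (-3))/(-1 - (-3)) × (-1.4 - (-2))/(-1 - (-2)) × (-1.4 - 0)/(-1 - 0) = 0.672000
L_3(-1.4) = (-1.4 - (-3))/(0 - (-3)) × (-1.4 - (-2))/(0 - (-2)) × (-1.4 - (-1))/(0 - (-1)) = -0.064000

P(-1.4) = 15×L_0(-1.4) + (-3)×L_1(-1.4) + (-9)×L_2(-1.4) + 5×L_3(-1.4)
P(-1.4) = -8.552000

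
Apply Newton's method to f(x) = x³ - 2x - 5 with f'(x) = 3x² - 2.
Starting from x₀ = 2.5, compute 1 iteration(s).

f(x) = x³ - 2x - 5
f'(x) = 3x² - 2
x₀ = 2.5

Newton-Raphson formula: x_{n+1} = x_n - f(x_n)/f'(x_n)

Iteration 1:
  f(2.500000) = 5.625000
  f'(2.500000) = 16.750000
  x_1 = 2.500000 - 5.625000/16.750000 = 2.164179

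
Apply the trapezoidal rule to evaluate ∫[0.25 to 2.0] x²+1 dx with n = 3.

f(x) = x²+1
a = 0.25, b = 2.0, n = 3
h = (b - a)/n = 0.583333

Trapezoidal rule: (h/2)[f(x₀) + 2f(x₁) + 2f(x₂) + ... + f(xₙ)]

x_0 = 0.2500, f(x_0) = 1.062500, coefficient = 1
x_1 = 0.8333, f(x_1) = 1.694444, coefficient = 2
x_2 = 1.4167, f(x_2) = 3.006944, coefficient = 2
x_3 = 2.0000, f(x_3) = 5.000000, coefficient = 1

I ≈ (0.583333/2) × 15.465278 = 4.510706
Exact value: 4.411458
Error: 0.099248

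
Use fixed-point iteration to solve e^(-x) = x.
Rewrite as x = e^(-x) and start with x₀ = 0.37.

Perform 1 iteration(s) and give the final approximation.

Equation: e^(-x) = x
Fixed-point form: x = e^(-x)
x₀ = 0.37

x_1 = g(0.370000) = 0.690734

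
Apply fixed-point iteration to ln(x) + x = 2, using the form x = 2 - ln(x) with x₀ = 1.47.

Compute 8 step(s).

Equation: ln(x) + x = 2
Fixed-point form: x = 2 - ln(x)
x₀ = 1.47

x_1 = g(1.470000) = 1.614738
x_2 = g(1.614738) = 1.520828
x_3 = g(1.520828) = 1.580745
x_4 = g(1.580745) = 1.542104
x_5 = g(1.542104) = 1.566853
x_6 = g(1.566853) = 1.550931
x_7 = g(1.550931) = 1.561145
x_8 = g(1.561145) = 1.554581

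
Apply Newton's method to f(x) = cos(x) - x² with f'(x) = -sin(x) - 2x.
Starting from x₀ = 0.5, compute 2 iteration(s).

f(x) = cos(x) - x²
f'(x) = -sin(x) - 2x
x₀ = 0.5

Newton-Raphson formula: x_{n+1} = x_n - f(x_n)/f'(x_n)

Iteration 1:
  f(0.500000) = 0.627583
  f'(0.500000) = -1.479426
  x_1 = 0.500000 - 0.627583/(-1.479426) = 0.924207
Iteration 2:
  f(0.924207) = -0.251691
  f'(0.924207) = -2.646557
  x_2 = 0.924207 - (-0.251691)/(-2.646557) = 0.829106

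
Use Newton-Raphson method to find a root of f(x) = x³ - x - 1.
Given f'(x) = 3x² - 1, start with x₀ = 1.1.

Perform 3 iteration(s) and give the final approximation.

f(x) = x³ - x - 1
f'(x) = 3x² - 1
x₀ = 1.1

Newton-Raphson formula: x_{n+1} = x_n - f(x_n)/f'(x_n)

Iteration 1:
  f(1.100000) = -0.769000
  f'(1.100000) = 2.630000
  x_1 = 1.100000 - (-0.769000)/2.630000 = 1.392395
Iteration 2:
  f(1.392395) = 0.307132
  f'(1.392395) = 4.816295
  x_2 = 1.392395 - 0.307132/4.816295 = 1.328626
Iteration 3:
  f(1.328626) = 0.016727
  f'(1.328626) = 4.295742
  x_3 = 1.328626 - 0.016727/4.295742 = 1.324732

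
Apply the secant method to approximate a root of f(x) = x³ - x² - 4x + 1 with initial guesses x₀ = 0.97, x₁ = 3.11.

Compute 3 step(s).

f(x) = x³ - x² - 4x + 1
x₀ = 0.97, x₁ = 3.11

Secant formula: x_{n+1} = x_n - f(x_n)(x_n - x_{n-1})/(f(x_n) - f(x_{n-1}))

Iteration 1:
  f(0.970000) = -2.908227
  f(3.110000) = 8.968131
  x_2 = 3.110000 - 8.968131×(3.110000 - 0.970000)/(8.968131 - (-2.908227))
       = 1.494033
Iteration 2:
  f(3.110000) = 8.968131
  f(1.494033) = -3.873384
  x_3 = 1.494033 - (-3.873384)×(1.494033 - 3.110000)/(-3.873384 - 8.968131)
       = 1.981457
Iteration 3:
  f(1.494033) = -3.873384
  f(1.981457) = -3.072459
  x_4 = 1.981457 - (-3.072459)×(1.981457 - 1.494033)/(-3.072459 - (-3.873384))
       = 3.851283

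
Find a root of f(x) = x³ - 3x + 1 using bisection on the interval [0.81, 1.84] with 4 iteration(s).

f(x) = x³ - 3x + 1
Initial interval: [0.81, 1.84]

Iteration 1:
  c_1 = (0.810000 + 1.840000)/2 = 1.325000
  f(c_1) = f(1.325000) = -0.648797
  f(a) × f(c) ≥ 0, new interval: [1.325000, 1.840000]
Iteration 2:
  c_2 = (1.325000 + 1.840000)/2 = 1.582500
  f(c_2) = f(1.582500) = 0.215565
  f(a) × f(c) < 0, new interval: [1.325000, 1.582500]
Iteration 3:
  c_3 = (1.325000 + 1.582500)/2 = 1.453750
  f(c_3) = f(1.453750) = -0.288911
  f(a) × f(c) ≥ 0, new interval: [1.453750, 1.582500]
Iteration 4:
  c_4 = (1.453750 + 1.582500)/2 = 1.518125
  f(c_4) = f(1.518125) = -0.055547
  f(a) × f(c) ≥ 0, new interval: [1.518125, 1.582500]

After 4 iteration(s), the approximation is c_4 = 1.518125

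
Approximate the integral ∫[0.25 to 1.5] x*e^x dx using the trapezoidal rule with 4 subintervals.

f(x) = x*e^x
a = 0.25, b = 1.5, n = 4
h = (b - a)/n = 0.312500

Trapezoidal rule: (h/2)[f(x₀) + 2f(x₁) + 2f(x₂) + ... + f(xₙ)]

x_0 = 0.2500, f(x_0) = 0.321006, coefficient = 1
x_1 = 0.5625, f(x_1) = 0.987218, coefficient = 2
x_2 = 0.8750, f(x_2) = 2.099016, coefficient = 2
x_3 = 1.1875, f(x_3) = 3.893663, coefficient = 2
x_4 = 1.5000, f(x_4) = 6.722534, coefficient = 1

I ≈ (0.312500/2) × 21.003333 = 3.281771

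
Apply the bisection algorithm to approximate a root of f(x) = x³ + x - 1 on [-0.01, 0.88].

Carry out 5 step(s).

f(x) = x³ + x - 1
Initial interval: [-0.01, 0.88]

Iteration 1:
  c_1 = (-0.010000 + 0.880000)/2 = 0.435000
  f(c_1) = f(0.435000) = -0.482687
  f(a) × f(c) ≥ 0, new interval: [0.435000, 0.880000]
Iteration 2:
  c_2 = (0.435000 + 0.880000)/2 = 0.657500
  f(c_2) = f(0.657500) = -0.058259
  f(a) × f(c) ≥ 0, new interval: [0.657500, 0.880000]
Iteration 3:
  c_3 = (0.657500 + 0.880000)/2 = 0.768750
  f(c_3) = f(0.768750) = 0.223063
  f(a) × f(c) < 0, new interval: [0.657500, 0.768750]
Iteration 4:
  c_4 = (0.657500 + 0.768750)/2 = 0.713125
  f(c_4) = f(0.713125) = 0.075783
  f(a) × f(c) < 0, new interval: [0.657500, 0.713125]
Iteration 5:
  c_5 = (0.657500 + 0.713125)/2 = 0.685312
  f(c_5) = f(0.685312) = 0.007172
  f(a) × f(c) < 0, new interval: [0.657500, 0.685312]

After 5 iteration(s), the approximation is c_5 = 0.685312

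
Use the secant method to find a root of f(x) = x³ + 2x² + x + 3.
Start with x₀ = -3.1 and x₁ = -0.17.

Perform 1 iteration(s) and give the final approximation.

f(x) = x³ + 2x² + x + 3
x₀ = -3.1, x₁ = -0.17

Secant formula: x_{n+1} = x_n - f(x_n)(x_n - x_{n-1})/(f(x_n) - f(x_{n-1}))

Iteration 1:
  f(-3.100000) = -10.671000
  f(-0.170000) = 2.882887
  x_2 = -0.170000 - 2.882887×(-0.170000 - (-3.100000))/(2.882887 - (-10.671000))
       = -0.793206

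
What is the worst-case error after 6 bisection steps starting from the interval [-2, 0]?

Bisection error bound: |error| ≤ (b-a)/2^n
|error| ≤ (0 - (-2))/2^6 = 2/2^6
|error| ≤ 0.0312500000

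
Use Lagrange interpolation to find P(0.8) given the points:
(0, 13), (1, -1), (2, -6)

Lagrange interpolation formula:
P(x) = Σ yᵢ × Lᵢ(x)
where Lᵢ(x) = Π_{j≠i} (x - xⱼ)/(xᵢ - xⱼ)

L_0(0.8) = (0.8 - 1)/(0 - 1) × (0.8 - 2)/(0 - 2) = 0.120000
L_1(0.8) = (0.8 - 0)/(1 - 0) × (0.8 - 2)/(1 - 2) = 0.960000
L_2(0.8) = (0.8 - 0)/(2 - 0) × (0.8 - 1)/(2 - 1) = -0.080000

P(0.8) = 13×L_0(0.8) + (-1)×L_1(0.8) + (-6)×L_2(0.8)
P(0.8) = 1.080000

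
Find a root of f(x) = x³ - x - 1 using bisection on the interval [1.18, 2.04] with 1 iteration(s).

f(x) = x³ - x - 1
Initial interval: [1.18, 2.04]

Iteration 1:
  c_1 = (1.180000 + 2.040000)/2 = 1.610000
  f(c_1) = f(1.610000) = 1.563281
  f(a) × f(c) < 0, new interval: [1.180000, 1.610000]

After 1 iteration(s), the approximation is c_1 = 1.610000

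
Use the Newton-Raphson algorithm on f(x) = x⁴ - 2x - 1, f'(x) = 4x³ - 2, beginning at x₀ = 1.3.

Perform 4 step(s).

f(x) = x⁴ - 2x - 1
f'(x) = 4x³ - 2
x₀ = 1.3

Newton-Raphson formula: x_{n+1} = x_n - f(x_n)/f'(x_n)

Iteration 1:
  f(1.300000) = -0.743900
  f'(1.300000) = 6.788000
  x_1 = 1.300000 - (-0.743900)/6.788000 = 1.409590
Iteration 2:
  f(1.409590) = 0.128771
  f'(1.409590) = 9.203116
  x_2 = 1.409590 - 0.128771/9.203116 = 1.395598
Iteration 3:
  f(1.395598) = 0.002319
  f'(1.395598) = 8.872799
  x_3 = 1.395598 - 0.002319/8.872799 = 1.395337
Iteration 4:
  f(1.395337) = 0.000001
  f'(1.395337) = 8.866693
  x_4 = 1.395337 - 0.000001/8.866693 = 1.395337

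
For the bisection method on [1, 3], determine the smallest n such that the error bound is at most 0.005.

We need (b-a)/2^n ≤ 0.005
(3 - 1)/2^n ≤ 0.005
2/2^n ≤ 0.005
2^n ≥ 400
n ≥ log₂(400) = 8.64
n ≥ 9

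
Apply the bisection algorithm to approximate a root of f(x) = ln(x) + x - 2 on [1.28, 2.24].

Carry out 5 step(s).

f(x) = ln(x) + x - 2
Initial interval: [1.28, 2.24]

Iteration 1:
  c_1 = (1.280000 + 2.240000)/2 = 1.760000
  f(c_1) = f(1.760000) = 0.325314
  f(a) × f(c) < 0, new interval: [1.280000, 1.760000]
Iteration 2:
  c_2 = (1.280000 + 1.760000)/2 = 1.520000
  f(c_2) = f(1.520000) = -0.061290
  f(a) × f(c) ≥ 0, new interval: [1.520000, 1.760000]
Iteration 3:
  c_3 = (1.520000 + 1.760000)/2 = 1.640000
  f(c_3) = f(1.640000) = 0.134696
  f(a) × f(c) < 0, new interval: [1.520000, 1.640000]
Iteration 4:
  c_4 = (1.520000 + 1.640000)/2 = 1.580000
  f(c_4) = f(1.580000) = 0.037425
  f(a) × f(c) < 0, new interval: [1.520000, 1.580000]
Iteration 5:
  c_5 = (1.520000 + 1.580000)/2 = 1.550000
  f(c_5) = f(1.550000) = -0.011745
  f(a) × f(c) ≥ 0, new interval: [1.550000, 1.580000]

After 5 iteration(s), the approximation is c_5 = 1.550000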